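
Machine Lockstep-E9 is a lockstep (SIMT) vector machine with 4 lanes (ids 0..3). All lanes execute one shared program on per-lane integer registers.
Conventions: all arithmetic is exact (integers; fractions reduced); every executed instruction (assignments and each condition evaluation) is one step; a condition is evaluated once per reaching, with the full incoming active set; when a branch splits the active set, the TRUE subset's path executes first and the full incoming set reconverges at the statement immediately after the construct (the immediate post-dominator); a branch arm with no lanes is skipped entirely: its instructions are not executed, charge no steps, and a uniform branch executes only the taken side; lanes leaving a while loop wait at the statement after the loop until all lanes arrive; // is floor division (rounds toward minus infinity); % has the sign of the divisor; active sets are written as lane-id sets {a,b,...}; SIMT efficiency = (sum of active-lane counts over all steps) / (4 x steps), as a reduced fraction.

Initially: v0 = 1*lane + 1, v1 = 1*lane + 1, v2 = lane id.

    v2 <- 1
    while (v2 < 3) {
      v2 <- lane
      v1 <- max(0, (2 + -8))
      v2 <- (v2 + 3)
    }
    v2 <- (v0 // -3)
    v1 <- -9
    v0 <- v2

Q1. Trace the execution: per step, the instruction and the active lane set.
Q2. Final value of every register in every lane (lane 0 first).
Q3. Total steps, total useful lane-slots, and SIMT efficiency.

step 0: v2 <- 1                      {0,1,2,3}
step 1: eval (v2 < 3)                {0,1,2,3}
step 2: v2 <- lane                   {0,1,2,3}
step 3: v1 <- max(0, (2 + -8))       {0,1,2,3}
step 4: v2 <- (v2 + 3)               {0,1,2,3}
step 5: eval (v2 < 3)                {0,1,2,3}
step 6: v2 <- (v0 // -3)             {0,1,2,3}
step 7: v1 <- -9                     {0,1,2,3}
step 8: v0 <- v2                     {0,1,2,3}

Answer: 9 steps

v0: -1,-1,-1,-2
v1: -9,-9,-9,-9
v2: -1,-1,-1,-2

steps = 9; useful = 36; efficiency = 36/36 = 1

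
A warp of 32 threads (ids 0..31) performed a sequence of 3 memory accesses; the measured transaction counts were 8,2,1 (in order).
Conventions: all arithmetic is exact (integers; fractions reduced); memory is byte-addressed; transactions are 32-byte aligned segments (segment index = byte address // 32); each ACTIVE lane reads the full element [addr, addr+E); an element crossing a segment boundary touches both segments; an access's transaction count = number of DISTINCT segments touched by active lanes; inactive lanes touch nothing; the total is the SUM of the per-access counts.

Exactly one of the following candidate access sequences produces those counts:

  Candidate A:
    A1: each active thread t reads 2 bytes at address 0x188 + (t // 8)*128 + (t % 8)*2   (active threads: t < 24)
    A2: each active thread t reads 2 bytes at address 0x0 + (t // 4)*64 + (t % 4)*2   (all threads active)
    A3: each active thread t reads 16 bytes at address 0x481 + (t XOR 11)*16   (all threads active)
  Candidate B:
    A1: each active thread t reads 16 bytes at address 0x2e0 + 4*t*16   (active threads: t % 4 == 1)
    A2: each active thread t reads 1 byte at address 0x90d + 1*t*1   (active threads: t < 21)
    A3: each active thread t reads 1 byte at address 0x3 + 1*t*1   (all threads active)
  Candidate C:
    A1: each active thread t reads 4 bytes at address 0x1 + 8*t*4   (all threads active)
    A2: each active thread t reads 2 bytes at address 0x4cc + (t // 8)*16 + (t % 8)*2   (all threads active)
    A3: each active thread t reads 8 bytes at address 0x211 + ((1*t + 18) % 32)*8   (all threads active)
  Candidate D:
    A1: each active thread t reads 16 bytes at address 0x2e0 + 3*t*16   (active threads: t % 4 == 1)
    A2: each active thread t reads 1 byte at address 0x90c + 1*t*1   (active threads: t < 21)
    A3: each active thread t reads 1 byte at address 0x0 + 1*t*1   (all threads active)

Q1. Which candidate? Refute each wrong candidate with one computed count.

A: A1 gives 3 transactions, not 8
B: A3 gives 2 transactions, not 1
C: A1 gives 32 transactions, not 8
D: all counts match (8,2,1)

Answer: D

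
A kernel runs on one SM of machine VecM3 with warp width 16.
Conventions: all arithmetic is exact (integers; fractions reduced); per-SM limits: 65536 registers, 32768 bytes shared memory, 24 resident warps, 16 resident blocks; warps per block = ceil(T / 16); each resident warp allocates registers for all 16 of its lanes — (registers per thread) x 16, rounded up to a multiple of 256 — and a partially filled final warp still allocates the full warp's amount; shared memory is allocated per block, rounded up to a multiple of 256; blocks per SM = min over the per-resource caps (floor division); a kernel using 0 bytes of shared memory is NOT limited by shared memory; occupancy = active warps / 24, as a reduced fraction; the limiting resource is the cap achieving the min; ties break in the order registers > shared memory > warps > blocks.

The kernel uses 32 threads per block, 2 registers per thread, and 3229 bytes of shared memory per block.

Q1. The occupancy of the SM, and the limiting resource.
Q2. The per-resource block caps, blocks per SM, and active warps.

Answer: occupancy 3/4, limited by shared memory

registers: 128 blocks
shared memory: 9 blocks
warps: 12 blocks
blocks: 16 blocks

Answer: 9 blocks, 18 active warps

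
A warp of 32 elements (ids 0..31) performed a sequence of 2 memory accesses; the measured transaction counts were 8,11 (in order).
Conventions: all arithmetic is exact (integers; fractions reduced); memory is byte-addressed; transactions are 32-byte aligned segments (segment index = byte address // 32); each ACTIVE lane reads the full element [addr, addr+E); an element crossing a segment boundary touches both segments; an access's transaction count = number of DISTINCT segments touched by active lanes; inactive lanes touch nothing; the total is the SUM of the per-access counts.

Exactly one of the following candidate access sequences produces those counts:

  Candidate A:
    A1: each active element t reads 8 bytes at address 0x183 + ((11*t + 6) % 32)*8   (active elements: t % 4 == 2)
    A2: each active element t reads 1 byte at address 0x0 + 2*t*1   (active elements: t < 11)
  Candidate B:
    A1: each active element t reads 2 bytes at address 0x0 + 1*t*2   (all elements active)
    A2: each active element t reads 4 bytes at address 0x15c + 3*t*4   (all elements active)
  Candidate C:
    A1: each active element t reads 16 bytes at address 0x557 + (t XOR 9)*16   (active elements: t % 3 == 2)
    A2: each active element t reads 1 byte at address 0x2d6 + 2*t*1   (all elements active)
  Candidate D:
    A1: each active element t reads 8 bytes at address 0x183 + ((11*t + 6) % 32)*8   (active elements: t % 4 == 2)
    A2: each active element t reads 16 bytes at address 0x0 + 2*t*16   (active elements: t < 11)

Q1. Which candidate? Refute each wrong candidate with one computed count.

A: A2 gives 1 transaction, not 11
B: A1 gives 2 transactions, not 8
C: A1 gives 11 transactions, not 8
D: all counts match (8,11)

Answer: D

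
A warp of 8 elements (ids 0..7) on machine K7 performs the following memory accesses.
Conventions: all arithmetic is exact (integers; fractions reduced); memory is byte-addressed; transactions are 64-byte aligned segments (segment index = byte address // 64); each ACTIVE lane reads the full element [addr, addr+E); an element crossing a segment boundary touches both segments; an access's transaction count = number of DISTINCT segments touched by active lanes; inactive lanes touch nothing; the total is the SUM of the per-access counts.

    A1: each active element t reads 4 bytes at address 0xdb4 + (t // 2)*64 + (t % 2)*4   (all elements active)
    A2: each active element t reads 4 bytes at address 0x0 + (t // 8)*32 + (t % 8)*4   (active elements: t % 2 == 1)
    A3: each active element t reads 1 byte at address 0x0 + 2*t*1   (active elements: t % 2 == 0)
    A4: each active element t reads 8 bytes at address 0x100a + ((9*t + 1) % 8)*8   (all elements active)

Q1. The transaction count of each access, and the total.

A1: 4 transactions
A2: 1 transaction
A3: 1 transaction
A4: 2 transactions

Answer: 4,1,1,2; total 8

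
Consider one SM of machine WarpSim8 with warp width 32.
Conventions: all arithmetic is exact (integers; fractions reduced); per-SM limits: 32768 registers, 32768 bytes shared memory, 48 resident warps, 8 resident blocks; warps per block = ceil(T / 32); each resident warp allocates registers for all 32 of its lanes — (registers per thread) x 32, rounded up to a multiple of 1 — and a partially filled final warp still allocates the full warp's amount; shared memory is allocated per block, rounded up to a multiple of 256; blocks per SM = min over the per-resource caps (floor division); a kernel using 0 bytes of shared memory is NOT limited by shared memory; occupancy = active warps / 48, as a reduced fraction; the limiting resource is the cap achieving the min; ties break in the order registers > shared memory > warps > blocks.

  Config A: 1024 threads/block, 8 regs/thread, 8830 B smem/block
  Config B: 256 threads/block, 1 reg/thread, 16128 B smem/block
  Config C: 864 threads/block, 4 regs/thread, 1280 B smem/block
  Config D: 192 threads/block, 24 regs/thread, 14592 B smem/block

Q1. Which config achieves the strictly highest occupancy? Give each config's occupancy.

occupancies: A 2/3, B 1/3, C 9/16, D 1/4

Answer: A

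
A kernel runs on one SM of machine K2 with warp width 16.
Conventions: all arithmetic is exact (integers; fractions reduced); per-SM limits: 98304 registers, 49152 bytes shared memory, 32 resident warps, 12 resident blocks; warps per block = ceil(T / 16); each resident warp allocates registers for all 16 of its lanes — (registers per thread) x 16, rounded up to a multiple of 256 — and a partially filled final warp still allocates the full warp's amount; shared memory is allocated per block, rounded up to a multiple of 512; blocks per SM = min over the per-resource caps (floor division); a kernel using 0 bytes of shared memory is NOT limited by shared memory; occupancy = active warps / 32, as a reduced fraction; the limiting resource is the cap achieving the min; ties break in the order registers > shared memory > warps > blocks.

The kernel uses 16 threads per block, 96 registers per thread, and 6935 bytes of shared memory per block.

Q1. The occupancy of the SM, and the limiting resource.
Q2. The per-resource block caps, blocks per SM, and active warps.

Answer: occupancy 3/16, limited by shared memory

registers: 64 blocks
shared memory: 6 blocks
warps: 32 blocks
blocks: 12 blocks

Answer: 6 blocks, 6 active warps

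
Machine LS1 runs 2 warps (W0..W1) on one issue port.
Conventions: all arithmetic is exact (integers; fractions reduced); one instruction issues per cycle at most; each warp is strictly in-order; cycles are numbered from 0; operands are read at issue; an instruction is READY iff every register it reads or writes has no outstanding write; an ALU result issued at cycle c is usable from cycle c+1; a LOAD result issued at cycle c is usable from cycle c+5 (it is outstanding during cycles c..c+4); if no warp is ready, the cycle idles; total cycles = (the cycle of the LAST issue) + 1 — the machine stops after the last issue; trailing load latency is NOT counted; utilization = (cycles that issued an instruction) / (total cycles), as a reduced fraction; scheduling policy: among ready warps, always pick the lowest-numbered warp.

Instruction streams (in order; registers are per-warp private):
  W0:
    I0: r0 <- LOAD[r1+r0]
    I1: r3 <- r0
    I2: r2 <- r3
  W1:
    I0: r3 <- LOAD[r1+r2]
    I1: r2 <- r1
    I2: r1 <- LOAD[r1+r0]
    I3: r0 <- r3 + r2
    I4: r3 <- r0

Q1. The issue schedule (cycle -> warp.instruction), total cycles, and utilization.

cycle 0: W0.I0
cycle 1: W1.I0
cycle 2: W1.I1
cycle 3: W1.I2
cycle 4: idle
cycle 5: W0.I1
cycle 6: W0.I2
cycle 7: W1.I3
cycle 8: W1.I4

Answer: 9 cycles, utilization 8/9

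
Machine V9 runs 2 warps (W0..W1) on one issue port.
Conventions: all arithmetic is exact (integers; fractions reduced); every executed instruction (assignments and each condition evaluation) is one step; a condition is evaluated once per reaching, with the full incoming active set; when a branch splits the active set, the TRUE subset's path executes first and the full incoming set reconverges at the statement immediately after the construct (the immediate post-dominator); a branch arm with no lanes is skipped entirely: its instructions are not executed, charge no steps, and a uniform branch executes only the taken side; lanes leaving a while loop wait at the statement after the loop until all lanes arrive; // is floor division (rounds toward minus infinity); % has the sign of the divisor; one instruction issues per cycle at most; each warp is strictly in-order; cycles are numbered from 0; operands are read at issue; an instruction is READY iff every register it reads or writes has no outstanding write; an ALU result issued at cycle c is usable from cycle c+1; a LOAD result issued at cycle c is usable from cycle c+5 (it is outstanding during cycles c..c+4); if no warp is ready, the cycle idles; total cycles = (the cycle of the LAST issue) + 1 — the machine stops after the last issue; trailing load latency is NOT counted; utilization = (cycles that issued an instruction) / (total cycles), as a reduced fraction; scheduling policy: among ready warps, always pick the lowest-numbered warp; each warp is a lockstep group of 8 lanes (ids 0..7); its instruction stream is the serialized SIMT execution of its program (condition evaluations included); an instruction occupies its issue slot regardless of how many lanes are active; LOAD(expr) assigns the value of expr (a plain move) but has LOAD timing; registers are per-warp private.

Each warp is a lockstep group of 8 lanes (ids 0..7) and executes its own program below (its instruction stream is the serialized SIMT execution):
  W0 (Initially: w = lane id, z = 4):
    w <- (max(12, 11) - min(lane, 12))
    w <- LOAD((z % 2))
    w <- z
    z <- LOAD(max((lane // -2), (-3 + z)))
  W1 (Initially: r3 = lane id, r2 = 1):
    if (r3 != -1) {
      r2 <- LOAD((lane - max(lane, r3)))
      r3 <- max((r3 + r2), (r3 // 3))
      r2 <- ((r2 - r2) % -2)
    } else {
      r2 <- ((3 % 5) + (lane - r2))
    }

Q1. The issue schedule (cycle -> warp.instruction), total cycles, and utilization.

cycle 0: W0.I0
cycle 1: W0.I1
cycle 2: W1.I0
cycle 3: W1.I1
cycle 4: idle
cycle 5: idle
cycle 6: W0.I2
cycle 7: W0.I3
cycle 8: W1.I2
cycle 9: W1.I3

Answer: 10 cycles, utilization 4/5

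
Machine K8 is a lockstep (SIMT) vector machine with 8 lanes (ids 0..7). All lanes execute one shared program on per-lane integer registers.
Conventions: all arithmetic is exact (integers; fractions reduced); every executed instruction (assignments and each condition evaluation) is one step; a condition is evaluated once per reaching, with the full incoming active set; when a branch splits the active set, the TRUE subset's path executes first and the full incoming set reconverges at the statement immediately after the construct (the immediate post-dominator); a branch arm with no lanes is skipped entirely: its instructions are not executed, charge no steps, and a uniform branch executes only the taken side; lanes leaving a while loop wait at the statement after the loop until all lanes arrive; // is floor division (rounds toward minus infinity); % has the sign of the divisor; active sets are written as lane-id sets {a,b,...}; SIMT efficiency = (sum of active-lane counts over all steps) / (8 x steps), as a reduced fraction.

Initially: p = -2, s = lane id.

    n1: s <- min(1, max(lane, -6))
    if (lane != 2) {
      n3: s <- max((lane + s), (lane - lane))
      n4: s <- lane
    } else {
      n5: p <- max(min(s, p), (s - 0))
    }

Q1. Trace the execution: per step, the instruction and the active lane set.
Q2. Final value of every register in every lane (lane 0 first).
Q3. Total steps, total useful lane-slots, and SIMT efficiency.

step 0: s <- min(1, max(lane, -6))   {0,1,2,3,4,5,6,7}
step 1: eval (lane != 2)             {0,1,2,3,4,5,6,7}
step 2: s <- max((lane + s), (lane - lane)) {0,1,3,4,5,6,7}
step 3: s <- lane                    {0,1,3,4,5,6,7}
step 4: p <- max(min(s, p), (s - 0)) {2}

Answer: 5 steps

p: -2,-2,1,-2,-2,-2,-2,-2
s: 0,1,1,3,4,5,6,7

steps = 5; useful = 31; efficiency = 31/40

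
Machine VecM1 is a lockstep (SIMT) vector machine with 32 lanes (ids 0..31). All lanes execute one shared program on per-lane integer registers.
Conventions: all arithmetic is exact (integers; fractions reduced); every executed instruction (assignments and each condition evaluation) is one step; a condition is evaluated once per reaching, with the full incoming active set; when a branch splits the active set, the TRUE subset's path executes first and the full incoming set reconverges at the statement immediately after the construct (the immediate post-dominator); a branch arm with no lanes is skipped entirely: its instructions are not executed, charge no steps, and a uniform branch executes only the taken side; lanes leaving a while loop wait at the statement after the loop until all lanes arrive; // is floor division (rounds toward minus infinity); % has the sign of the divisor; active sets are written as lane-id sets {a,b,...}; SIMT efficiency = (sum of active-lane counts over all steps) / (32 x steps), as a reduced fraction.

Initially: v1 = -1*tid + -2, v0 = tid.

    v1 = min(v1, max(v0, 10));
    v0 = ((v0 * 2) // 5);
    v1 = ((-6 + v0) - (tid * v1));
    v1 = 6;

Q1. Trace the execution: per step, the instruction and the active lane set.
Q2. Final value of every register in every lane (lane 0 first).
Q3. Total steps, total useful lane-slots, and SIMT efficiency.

step 0: v1 <- min(v1, max(v0, 10))   {0,1,2,3,4,5,6,7,8,9,10,11,12,13,14,15,16,17,18,19,20,21,22,23,24,25,26,27,28,29,30,31}
step 1: v0 <- ((v0 * 2) // 5)        {0,1,2,3,4,5,6,7,8,9,10,11,12,13,14,15,16,17,18,19,20,21,22,23,24,25,26,27,28,29,30,31}
step 2: v1 <- ((-6 + v0) - (tid * v1)) {0,1,2,3,4,5,6,7,8,9,10,11,12,13,14,15,16,17,18,19,20,21,22,23,24,25,26,27,28,29,30,31}
step 3: v1 <- 6                      {0,1,2,3,4,5,6,7,8,9,10,11,12,13,14,15,16,17,18,19,20,21,22,23,24,25,26,27,28,29,30,31}

Answer: 4 steps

v1: 6,6,6,6,6,6,6,6,6,6,6,6,6,6,6,6,6,6,6,6,6,6,6,6,6,6,6,6,6,6,6,6
v0: 0,0,0,1,1,2,2,2,3,3,4,4,4,5,5,6,6,6,7,7,8,8,8,9,9,10,10,10,11,11,12,12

steps = 4; useful = 128; efficiency = 128/128 = 1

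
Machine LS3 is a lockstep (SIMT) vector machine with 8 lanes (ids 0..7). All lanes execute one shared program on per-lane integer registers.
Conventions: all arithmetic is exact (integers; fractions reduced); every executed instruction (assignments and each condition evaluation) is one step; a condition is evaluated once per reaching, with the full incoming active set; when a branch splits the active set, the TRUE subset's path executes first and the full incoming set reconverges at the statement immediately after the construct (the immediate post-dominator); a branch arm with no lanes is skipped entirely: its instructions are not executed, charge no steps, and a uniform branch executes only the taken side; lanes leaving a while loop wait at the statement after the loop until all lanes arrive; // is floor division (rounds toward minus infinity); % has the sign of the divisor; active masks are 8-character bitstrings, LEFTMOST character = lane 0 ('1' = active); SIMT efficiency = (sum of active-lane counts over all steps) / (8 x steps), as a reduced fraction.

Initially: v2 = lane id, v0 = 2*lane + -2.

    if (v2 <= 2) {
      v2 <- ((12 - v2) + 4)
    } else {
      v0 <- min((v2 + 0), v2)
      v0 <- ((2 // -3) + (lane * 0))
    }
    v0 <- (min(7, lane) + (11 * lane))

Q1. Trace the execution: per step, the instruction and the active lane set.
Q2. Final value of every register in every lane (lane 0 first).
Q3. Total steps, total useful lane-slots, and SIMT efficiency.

step 0: eval (v2 <= 2)               11111111
step 1: v2 <- ((12 - v2) + 4)        11100000
step 2: v0 <- min((v2 + 0), v2)      00011111
step 3: v0 <- ((2 // -3) + (lane * 0)) 00011111
step 4: v0 <- (min(7, lane) + (11 * lane)) 11111111

Answer: 5 steps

v2: 16,15,14,3,4,5,6,7
v0: 0,12,24,36,48,60,72,84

steps = 5; useful = 29; efficiency = 29/40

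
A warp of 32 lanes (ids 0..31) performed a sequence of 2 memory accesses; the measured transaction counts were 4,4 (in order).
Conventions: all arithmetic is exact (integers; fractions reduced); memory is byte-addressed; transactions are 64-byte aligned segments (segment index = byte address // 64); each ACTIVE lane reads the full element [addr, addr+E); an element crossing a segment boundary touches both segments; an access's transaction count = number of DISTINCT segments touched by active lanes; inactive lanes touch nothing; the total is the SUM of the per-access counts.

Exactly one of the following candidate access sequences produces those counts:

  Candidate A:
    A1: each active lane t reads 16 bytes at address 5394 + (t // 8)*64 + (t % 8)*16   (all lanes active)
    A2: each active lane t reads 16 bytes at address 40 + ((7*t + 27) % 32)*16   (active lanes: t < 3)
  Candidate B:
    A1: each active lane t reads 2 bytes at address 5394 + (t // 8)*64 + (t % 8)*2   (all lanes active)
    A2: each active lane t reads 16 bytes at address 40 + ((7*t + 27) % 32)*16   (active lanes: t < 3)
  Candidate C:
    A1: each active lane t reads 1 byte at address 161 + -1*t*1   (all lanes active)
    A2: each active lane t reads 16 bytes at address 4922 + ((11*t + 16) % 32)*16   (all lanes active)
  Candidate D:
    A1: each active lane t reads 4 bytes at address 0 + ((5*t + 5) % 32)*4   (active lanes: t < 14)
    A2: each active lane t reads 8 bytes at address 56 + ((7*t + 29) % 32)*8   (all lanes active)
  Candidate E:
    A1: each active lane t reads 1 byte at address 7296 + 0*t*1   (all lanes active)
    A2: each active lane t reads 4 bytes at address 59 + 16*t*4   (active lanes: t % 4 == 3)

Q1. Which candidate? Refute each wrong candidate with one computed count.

A: A1 gives 6 transactions, not 4
C: A1 gives 1 transaction, not 4
D: A1 gives 2 transactions, not 4
E: A1 gives 1 transaction, not 4
B: all counts match (4,4)

Answer: B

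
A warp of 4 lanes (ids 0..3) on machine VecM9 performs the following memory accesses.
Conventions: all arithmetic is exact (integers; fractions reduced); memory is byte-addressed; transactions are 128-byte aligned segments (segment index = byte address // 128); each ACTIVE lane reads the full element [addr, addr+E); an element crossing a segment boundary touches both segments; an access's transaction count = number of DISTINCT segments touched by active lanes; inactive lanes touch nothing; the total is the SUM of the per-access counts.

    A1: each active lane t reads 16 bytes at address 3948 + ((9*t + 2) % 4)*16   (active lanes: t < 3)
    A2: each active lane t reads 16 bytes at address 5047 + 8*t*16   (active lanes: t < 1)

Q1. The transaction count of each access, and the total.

A1: 2 transactions
A2: 1 transaction

Answer: 2,1; total 3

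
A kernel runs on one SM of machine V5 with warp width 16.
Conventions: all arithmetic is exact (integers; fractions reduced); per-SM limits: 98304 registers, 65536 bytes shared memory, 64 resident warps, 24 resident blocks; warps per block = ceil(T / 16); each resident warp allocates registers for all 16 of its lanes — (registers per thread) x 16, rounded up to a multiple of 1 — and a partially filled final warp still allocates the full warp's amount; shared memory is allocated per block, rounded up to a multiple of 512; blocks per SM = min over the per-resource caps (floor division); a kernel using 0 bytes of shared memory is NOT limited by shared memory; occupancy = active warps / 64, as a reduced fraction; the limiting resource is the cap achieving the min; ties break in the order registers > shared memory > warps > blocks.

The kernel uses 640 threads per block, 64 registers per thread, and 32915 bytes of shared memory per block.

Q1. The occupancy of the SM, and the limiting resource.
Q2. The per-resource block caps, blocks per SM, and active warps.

Answer: occupancy 5/8, limited by shared memory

registers: 2 blocks
shared memory: 1 block
warps: 1 block
blocks: 24 blocks

Answer: 1 block, 40 active warps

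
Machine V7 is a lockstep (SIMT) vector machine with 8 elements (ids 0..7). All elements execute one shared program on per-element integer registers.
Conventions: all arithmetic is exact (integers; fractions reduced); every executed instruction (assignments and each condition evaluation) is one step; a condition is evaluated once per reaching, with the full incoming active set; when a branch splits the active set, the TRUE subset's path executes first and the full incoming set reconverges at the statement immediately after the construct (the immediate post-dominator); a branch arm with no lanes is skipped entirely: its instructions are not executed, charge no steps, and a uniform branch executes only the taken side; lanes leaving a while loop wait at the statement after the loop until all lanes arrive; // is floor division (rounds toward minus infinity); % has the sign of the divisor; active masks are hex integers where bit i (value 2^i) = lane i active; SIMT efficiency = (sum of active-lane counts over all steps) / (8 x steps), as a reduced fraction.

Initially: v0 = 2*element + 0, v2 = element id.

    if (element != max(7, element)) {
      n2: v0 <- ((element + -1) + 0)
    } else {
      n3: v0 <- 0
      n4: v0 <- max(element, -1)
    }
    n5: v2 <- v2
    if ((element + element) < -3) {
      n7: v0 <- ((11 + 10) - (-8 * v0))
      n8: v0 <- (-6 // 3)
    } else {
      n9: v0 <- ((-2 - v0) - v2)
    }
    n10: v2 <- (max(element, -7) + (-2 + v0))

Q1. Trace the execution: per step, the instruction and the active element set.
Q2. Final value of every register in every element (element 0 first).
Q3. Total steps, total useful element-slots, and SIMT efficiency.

step 0: eval (element != max(7, element)) 0xff
step 1: v0 <- ((element + -1) + 0)   0x7f
step 2: v0 <- 0                      0x80
step 3: v0 <- max(element, -1)       0x80
step 4: v2 <- v2                     0xff
step 5: eval ((element + element) < -3) 0xff
step 6: v0 <- ((-2 - v0) - v2)       0xff
step 7: v2 <- (max(element, -7) + (-2 + v0)) 0xff

Answer: 8 steps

v0: -1,-3,-5,-7,-9,-11,-13,-16
v2: -3,-4,-5,-6,-7,-8,-9,-11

steps = 8; useful = 49; efficiency = 49/64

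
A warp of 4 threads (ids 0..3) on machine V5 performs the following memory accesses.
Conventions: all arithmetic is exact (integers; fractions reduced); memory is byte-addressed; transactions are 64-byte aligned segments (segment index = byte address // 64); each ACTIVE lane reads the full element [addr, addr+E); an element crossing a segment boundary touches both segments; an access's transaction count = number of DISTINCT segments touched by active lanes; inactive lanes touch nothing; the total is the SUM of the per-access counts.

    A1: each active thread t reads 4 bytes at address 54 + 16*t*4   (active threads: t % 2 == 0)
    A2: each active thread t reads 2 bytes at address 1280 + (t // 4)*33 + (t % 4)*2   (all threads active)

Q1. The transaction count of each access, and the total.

A1: 2 transactions
A2: 1 transaction

Answer: 2,1; total 3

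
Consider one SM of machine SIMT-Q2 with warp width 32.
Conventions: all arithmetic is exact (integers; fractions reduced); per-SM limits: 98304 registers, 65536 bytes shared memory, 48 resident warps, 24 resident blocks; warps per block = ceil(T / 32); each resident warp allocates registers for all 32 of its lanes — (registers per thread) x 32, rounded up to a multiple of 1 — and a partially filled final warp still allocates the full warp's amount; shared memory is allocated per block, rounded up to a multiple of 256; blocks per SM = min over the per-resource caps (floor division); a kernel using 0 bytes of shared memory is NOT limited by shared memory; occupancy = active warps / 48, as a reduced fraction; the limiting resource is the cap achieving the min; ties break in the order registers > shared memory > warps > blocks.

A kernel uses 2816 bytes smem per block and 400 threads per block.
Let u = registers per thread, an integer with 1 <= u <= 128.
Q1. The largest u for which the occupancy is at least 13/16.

Answer: u = 78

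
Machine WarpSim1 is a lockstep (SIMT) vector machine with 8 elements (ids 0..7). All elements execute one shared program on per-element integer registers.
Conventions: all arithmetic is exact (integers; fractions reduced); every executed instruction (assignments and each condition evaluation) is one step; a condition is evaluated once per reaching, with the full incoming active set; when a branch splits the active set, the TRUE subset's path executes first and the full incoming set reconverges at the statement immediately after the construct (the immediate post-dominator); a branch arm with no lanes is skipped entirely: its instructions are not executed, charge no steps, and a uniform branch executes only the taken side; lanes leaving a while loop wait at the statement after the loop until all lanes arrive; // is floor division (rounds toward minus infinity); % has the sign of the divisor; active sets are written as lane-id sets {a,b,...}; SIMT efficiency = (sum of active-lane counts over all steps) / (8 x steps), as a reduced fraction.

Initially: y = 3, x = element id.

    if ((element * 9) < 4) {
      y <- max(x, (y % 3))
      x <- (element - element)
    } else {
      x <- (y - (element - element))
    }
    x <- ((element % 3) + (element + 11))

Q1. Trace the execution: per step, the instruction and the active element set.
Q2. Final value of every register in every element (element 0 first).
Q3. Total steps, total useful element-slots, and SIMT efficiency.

step 0: eval ((element * 9) < 4)     {0,1,2,3,4,5,6,7}
step 1: y <- max(x, (y % 3))         {0}
step 2: x <- (element - element)     {0}
step 3: x <- (y - (element - element)) {1,2,3,4,5,6,7}
step 4: x <- ((element % 3) + (element + 11)) {0,1,2,3,4,5,6,7}

Answer: 5 steps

y: 0,3,3,3,3,3,3,3
x: 11,13,15,14,16,18,17,19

steps = 5; useful = 25; efficiency = 25/40 = 5/8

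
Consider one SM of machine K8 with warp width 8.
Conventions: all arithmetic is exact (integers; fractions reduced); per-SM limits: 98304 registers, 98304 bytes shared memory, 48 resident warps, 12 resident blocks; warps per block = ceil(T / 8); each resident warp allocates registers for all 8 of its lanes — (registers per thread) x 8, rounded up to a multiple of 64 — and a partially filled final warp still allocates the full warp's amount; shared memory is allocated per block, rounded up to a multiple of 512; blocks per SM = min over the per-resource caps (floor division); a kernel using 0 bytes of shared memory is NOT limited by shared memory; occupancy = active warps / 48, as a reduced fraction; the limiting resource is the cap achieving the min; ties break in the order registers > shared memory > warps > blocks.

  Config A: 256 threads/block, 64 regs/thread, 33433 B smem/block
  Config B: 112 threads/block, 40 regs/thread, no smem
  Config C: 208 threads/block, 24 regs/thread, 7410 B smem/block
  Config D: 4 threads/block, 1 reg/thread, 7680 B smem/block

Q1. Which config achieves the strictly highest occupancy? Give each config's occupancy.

occupancies: A 2/3, B 7/8, C 13/24, D 1/4

Answer: B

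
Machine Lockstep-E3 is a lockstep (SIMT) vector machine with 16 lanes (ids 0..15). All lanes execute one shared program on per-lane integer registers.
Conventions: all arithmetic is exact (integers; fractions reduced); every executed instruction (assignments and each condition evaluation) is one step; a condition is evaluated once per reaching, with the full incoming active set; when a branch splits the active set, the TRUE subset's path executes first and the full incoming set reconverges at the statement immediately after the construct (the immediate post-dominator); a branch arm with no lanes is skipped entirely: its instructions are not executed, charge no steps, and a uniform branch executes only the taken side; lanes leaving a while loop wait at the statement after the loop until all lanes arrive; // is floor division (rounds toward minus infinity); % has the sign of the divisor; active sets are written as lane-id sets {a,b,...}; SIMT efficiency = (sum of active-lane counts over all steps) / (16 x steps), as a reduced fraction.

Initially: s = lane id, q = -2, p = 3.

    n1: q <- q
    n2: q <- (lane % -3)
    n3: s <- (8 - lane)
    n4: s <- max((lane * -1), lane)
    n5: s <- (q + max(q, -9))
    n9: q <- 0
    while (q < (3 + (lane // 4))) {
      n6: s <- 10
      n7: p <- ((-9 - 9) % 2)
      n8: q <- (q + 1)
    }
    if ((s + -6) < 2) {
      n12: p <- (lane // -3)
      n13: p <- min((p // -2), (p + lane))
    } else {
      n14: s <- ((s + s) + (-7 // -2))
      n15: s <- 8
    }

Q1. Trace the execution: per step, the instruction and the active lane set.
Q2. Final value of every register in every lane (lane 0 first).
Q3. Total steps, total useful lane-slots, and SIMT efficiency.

step 0: q <- q                       {0,1,2,3,4,5,6,7,8,9,10,11,12,13,14,15}
step 1: q <- (lane % -3)             {0,1,2,3,4,5,6,7,8,9,10,11,12,13,14,15}
step 2: s <- (8 - lane)              {0,1,2,3,4,5,6,7,8,9,10,11,12,13,14,15}
step 3: s <- max((lane * -1), lane)  {0,1,2,3,4,5,6,7,8,9,10,11,12,13,14,15}
step 4: s <- (q + max(q, -9))        {0,1,2,3,4,5,6,7,8,9,10,11,12,13,14,15}
step 5: q <- 0                       {0,1,2,3,4,5,6,7,8,9,10,11,12,13,14,15}
step 6: eval (q < (3 + (lane // 4))) {0,1,2,3,4,5,6,7,8,9,10,11,12,13,14,15}
step 7: s <- 10                      {0,1,2,3,4,5,6,7,8,9,10,11,12,13,14,15}
step 8: p <- ((-9 - 9) % 2)          {0,1,2,3,4,5,6,7,8,9,10,11,12,13,14,15}
step 9: q <- (q + 1)                 {0,1,2,3,4,5,6,7,8,9,10,11,12,13,14,15}
step 10: eval (q < (3 + (lane // 4))) {0,1,2,3,4,5,6,7,8,9,10,11,12,13,14,15}
step 11: s <- 10                      {0,1,2,3,4,5,6,7,8,9,10,11,12,13,14,15}
step 12: p <- ((-9 - 9) % 2)          {0,1,2,3,4,5,6,7,8,9,10,11,12,13,14,15}
step 13: q <- (q + 1)                 {0,1,2,3,4,5,6,7,8,9,10,11,12,13,14,15}
step 14: eval (q < (3 + (lane // 4))) {0,1,2,3,4,5,6,7,8,9,10,11,12,13,14,15}
step 15: s <- 10                      {0,1,2,3,4,5,6,7,8,9,10,11,12,13,14,15}
step 16: p <- ((-9 - 9) % 2)          {0,1,2,3,4,5,6,7,8,9,10,11,12,13,14,15}
step 17: q <- (q + 1)                 {0,1,2,3,4,5,6,7,8,9,10,11,12,13,14,15}
step 18: eval (q < (3 + (lane // 4))) {0,1,2,3,4,5,6,7,8,9,10,11,12,13,14,15}
step 19: s <- 10                      {4,5,6,7,8,9,10,11,12,13,14,15}
step 20: p <- ((-9 - 9) % 2)          {4,5,6,7,8,9,10,11,12,13,14,15}
step 21: q <- (q + 1)                 {4,5,6,7,8,9,10,11,12,13,14,15}
step 22: eval (q < (3 + (lane // 4))) {4,5,6,7,8,9,10,11,12,13,14,15}
step 23: s <- 10                      {8,9,10,11,12,13,14,15}
step 24: p <- ((-9 - 9) % 2)          {8,9,10,11,12,13,14,15}
step 25: q <- (q + 1)                 {8,9,10,11,12,13,14,15}
step 26: eval (q < (3 + (lane // 4))) {8,9,10,11,12,13,14,15}
step 27: s <- 10                      {12,13,14,15}
step 28: p <- ((-9 - 9) % 2)          {12,13,14,15}
step 29: q <- (q + 1)                 {12,13,14,15}
step 30: eval (q < (3 + (lane // 4))) {12,13,14,15}
step 31: eval ((s + -6) < 2)          {0,1,2,3,4,5,6,7,8,9,10,11,12,13,14,15}
step 32: s <- ((s + s) + (-7 // -2))  {0,1,2,3,4,5,6,7,8,9,10,11,12,13,14,15}
step 33: s <- 8                       {0,1,2,3,4,5,6,7,8,9,10,11,12,13,14,15}

Answer: 34 steps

s: 8,8,8,8,8,8,8,8,8,8,8,8,8,8,8,8
q: 3,3,3,3,4,4,4,4,5,5,5,5,6,6,6,6
p: 0,0,0,0,0,0,0,0,0,0,0,0,0,0,0,0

steps = 34; useful = 448; efficiency = 448/544 = 14/17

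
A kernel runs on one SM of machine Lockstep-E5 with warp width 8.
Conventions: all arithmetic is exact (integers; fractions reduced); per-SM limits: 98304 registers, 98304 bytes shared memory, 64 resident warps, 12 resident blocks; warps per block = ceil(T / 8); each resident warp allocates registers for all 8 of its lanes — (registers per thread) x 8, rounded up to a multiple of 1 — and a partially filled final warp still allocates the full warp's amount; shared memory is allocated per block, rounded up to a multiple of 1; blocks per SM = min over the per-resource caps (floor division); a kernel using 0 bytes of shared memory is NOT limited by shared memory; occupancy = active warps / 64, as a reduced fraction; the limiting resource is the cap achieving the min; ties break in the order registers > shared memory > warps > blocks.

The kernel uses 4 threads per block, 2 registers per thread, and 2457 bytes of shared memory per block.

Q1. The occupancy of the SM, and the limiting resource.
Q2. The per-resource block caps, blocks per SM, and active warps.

Answer: occupancy 3/16, limited by blocks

registers: 6144 blocks
shared memory: 40 blocks
warps: 64 blocks
blocks: 12 blocks

Answer: 12 blocks, 12 active warps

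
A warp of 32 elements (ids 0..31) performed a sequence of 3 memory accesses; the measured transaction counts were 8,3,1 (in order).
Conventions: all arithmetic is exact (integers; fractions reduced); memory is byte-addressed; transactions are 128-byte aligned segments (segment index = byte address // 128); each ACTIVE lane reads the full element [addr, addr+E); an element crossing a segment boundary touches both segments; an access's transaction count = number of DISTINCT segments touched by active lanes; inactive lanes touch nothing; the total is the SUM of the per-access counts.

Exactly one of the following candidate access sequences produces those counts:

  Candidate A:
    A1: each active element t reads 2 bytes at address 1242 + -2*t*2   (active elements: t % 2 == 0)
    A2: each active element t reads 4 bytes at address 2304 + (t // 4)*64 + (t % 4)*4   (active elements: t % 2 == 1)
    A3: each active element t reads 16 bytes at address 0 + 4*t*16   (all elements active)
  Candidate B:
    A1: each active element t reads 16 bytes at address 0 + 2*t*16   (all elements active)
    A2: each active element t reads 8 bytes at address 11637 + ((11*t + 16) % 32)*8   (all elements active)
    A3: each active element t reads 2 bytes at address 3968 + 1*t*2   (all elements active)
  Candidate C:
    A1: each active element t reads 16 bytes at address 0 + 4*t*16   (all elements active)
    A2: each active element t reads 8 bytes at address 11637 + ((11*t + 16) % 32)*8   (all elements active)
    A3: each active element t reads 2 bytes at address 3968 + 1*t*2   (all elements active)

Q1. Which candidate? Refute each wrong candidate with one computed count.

A: A1 gives 2 transactions, not 8
C: A1 gives 16 transactions, not 8
B: all counts match (8,3,1)

Answer: B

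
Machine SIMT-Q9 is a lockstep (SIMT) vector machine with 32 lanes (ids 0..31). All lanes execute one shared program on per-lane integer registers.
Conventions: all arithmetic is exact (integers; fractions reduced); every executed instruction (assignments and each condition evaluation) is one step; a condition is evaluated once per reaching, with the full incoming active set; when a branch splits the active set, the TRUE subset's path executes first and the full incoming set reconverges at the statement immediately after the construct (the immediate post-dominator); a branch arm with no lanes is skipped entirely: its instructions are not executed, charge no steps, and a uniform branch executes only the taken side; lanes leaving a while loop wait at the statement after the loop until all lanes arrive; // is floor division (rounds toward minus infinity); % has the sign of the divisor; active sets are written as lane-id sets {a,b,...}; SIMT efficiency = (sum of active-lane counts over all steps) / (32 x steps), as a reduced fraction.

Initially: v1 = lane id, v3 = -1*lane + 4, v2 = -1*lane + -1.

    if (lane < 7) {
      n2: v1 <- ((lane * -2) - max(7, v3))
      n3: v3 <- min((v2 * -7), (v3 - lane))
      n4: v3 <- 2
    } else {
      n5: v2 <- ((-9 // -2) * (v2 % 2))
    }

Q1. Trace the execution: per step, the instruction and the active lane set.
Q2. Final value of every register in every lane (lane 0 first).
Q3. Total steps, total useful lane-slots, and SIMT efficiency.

step 0: eval (lane < 7)              {0,1,2,3,4,5,6,7,8,9,10,11,12,13,14,15,16,17,18,19,20,21,22,23,24,25,26,27,28,29,30,31}
step 1: v1 <- ((lane * -2) - max(7, v3)) {0,1,2,3,4,5,6}
step 2: v3 <- min((v2 * -7), (v3 - lane)) {0,1,2,3,4,5,6}
step 3: v3 <- 2                      {0,1,2,3,4,5,6}
step 4: v2 <- ((-9 // -2) * (v2 % 2)) {7,8,9,10,11,12,13,14,15,16,17,18,19,20,21,22,23,24,25,26,27,28,29,30,31}

Answer: 5 steps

v1: -7,-9,-11,-13,-15,-17,-19,7,8,9,10,11,12,13,14,15,16,17,18,19,20,21,22,23,24,25,26,27,28,29,30,31
v3: 2,2,2,2,2,2,2,-3,-4,-5,-6,-7,-8,-9,-10,-11,-12,-13,-14,-15,-16,-17,-18,-19,-20,-21,-22,-23,-24,-25,-26,-27
v2: -1,-2,-3,-4,-5,-6,-7,0,4,0,4,0,4,0,4,0,4,0,4,0,4,0,4,0,4,0,4,0,4,0,4,0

steps = 5; useful = 78; efficiency = 78/160 = 39/80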